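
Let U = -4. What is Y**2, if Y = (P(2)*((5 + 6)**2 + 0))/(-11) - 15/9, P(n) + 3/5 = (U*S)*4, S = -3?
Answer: 61559716/225 ≈ 2.7360e+5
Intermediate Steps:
P(n) = 237/5 (P(n) = -3/5 - 4*(-3)*4 = -3/5 + 12*4 = -3/5 + 48 = 237/5)
Y = -7846/15 (Y = (237*((5 + 6)**2 + 0)/5)/(-11) - 15/9 = (237*(11**2 + 0)/5)*(-1/11) - 15*1/9 = (237*(121 + 0)/5)*(-1/11) - 5/3 = ((237/5)*121)*(-1/11) - 5/3 = (28677/5)*(-1/11) - 5/3 = -2607/5 - 5/3 = -7846/15 ≈ -523.07)
Y**2 = (-7846/15)**2 = 61559716/225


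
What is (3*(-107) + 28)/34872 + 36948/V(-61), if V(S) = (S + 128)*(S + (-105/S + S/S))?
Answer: -2913528823/307629160 ≈ -9.4709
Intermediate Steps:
V(S) = (128 + S)*(1 + S - 105/S) (V(S) = (128 + S)*(S + (-105/S + 1)) = (128 + S)*(S + (1 - 105/S)) = (128 + S)*(1 + S - 105/S))
(3*(-107) + 28)/34872 + 36948/V(-61) = (3*(-107) + 28)/34872 + 36948/(23 + (-61)² - 13440/(-61) + 129*(-61)) = (-321 + 28)*(1/34872) + 36948/(23 + 3721 - 13440*(-1/61) - 7869) = -293*1/34872 + 36948/(23 + 3721 + 13440/61 - 7869) = -293/34872 + 36948/(-238185/61) = -293/34872 + 36948*(-61/238185) = -293/34872 - 751276/79395 = -2913528823/307629160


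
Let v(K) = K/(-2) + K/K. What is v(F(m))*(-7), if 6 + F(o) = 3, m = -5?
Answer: -35/2 ≈ -17.500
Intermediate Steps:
F(o) = -3 (F(o) = -6 + 3 = -3)
v(K) = 1 - K/2 (v(K) = K*(-½) + 1 = -K/2 + 1 = 1 - K/2)
v(F(m))*(-7) = (1 - ½*(-3))*(-7) = (1 + 3/2)*(-7) = (5/2)*(-7) = -35/2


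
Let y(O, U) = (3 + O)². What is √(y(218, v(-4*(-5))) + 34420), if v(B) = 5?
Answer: √83261 ≈ 288.55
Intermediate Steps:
√(y(218, v(-4*(-5))) + 34420) = √((3 + 218)² + 34420) = √(221² + 34420) = √(48841 + 34420) = √83261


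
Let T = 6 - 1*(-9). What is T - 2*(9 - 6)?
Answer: 9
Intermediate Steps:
T = 15 (T = 6 + 9 = 15)
T - 2*(9 - 6) = 15 - 2*(9 - 6) = 15 - 2*3 = 15 - 1*6 = 15 - 6 = 9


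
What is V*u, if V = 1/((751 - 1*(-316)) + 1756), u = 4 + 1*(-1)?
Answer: 1/941 ≈ 0.0010627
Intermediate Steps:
u = 3 (u = 4 - 1 = 3)
V = 1/2823 (V = 1/((751 + 316) + 1756) = 1/(1067 + 1756) = 1/2823 ≈ 0.00035423)
V*u = (1/2823)*3 = 1/941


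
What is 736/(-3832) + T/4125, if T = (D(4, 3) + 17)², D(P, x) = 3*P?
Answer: 23339/1975875 ≈ 0.011812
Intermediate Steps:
T = 841 (T = (3*4 + 17)² = (12 + 17)² = 29² = 841)
736/(-3832) + T/4125 = 736/(-3832) + 841/4125 = 736*(-1/3832) + 841*(1/4125) = -92/479 + 841/4125 = 23339/1975875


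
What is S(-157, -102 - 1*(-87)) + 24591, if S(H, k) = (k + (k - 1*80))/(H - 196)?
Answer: 8680733/353 ≈ 24591.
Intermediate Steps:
S(H, k) = (-80 + 2*k)/(-196 + H) (S(H, k) = (k + (k - 80))/(-196 + H) = (k + (-80 + k))/(-196 + H) = (-80 + 2*k)/(-196 + H))
S(-157, -102 - 1*(-87)) + 24591 = 2*(-40 + (-102 - 1*(-87)))/(-196 - 157) + 24591 = 2*(-40 + (-102 + 87))/(-353) + 24591 = 2*(-1/353)*(-40 - 15) + 24591 = 2*(-1/353)*(-55) + 24591 = 110/353 + 24591 = 8680733/353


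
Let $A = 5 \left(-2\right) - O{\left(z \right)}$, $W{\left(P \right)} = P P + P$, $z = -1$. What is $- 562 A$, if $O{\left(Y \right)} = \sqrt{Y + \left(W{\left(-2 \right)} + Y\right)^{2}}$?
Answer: $5620$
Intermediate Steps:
$W{\left(P \right)} = P + P^{2}$ ($W{\left(P \right)} = P^{2} + P = P + P^{2}$)
$O{\left(Y \right)} = \sqrt{Y + \left(2 + Y\right)^{2}}$ ($O{\left(Y \right)} = \sqrt{Y + \left(- 2 \left(1 - 2\right) + Y\right)^{2}} = \sqrt{Y + \left(\left(-2\right) \left(-1\right) + Y\right)^{2}} = \sqrt{Y + \left(2 + Y\right)^{2}}$)
$A = -10$ ($A = 5 \left(-2\right) - \sqrt{-1 + \left(2 - 1\right)^{2}} = -10 - \sqrt{-1 + 1^{2}} = -10 - \sqrt{-1 + 1} = -10 - \sqrt{0} = -10 - 0 = -10 + 0 = -10$)
$- 562 A = \left(-562\right) \left(-10\right) = 5620$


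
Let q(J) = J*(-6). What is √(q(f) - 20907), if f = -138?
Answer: 3*I*√2231 ≈ 141.7*I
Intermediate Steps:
q(J) = -6*J
√(q(f) - 20907) = √(-6*(-138) - 20907) = √(828 - 20907) = √(-20079) = 3*I*√2231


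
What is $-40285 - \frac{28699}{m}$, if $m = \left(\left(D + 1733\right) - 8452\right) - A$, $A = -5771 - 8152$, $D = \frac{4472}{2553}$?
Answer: $- \frac{741167569487}{18396284} \approx -40289.0$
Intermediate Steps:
$D = \frac{4472}{2553}$ ($D = 4472 \cdot \frac{1}{2553} = \frac{4472}{2553} \approx 1.7517$)
$A = -13923$ ($A = -5771 - 8152 = -13923$)
$m = \frac{18396284}{2553}$ ($m = \left(\left(\frac{4472}{2553} + 1733\right) - 8452\right) - -13923 = \left(\frac{4428821}{2553} - 8452\right) + 13923 = - \frac{17149135}{2553} + 13923 = \frac{18396284}{2553} \approx 7205.8$)
$-40285 - \frac{28699}{m} = -40285 - \frac{28699}{\frac{18396284}{2553}} = -40285 - \frac{73268547}{18396284} = - \frac{741167569487}{18396284}$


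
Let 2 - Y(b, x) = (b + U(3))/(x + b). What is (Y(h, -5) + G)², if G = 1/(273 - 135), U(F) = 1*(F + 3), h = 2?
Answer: 46225/2116 ≈ 21.845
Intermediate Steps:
U(F) = 3 + F (U(F) = 1*(3 + F) = 3 + F)
G = 1/138 ≈ 0.0072464
Y(b, x) = 2 - (6 + b)/(b + x) (Y(b, x) = 2 - (b + (3 + 3))/(x + b) = 2 - (b + 6)/(b + x) = 2 - (6 + b)/(b + x))
(Y(h, -5) + G)² = ((-6 + 2 + 2*(-5))/(2 - 5) + 1/138)² = ((-6 + 2 - 10)/(-3) + 1/138)² = (-⅓*(-14) + 1/138)² = (14/3 + 1/138)² = (215/46)² = 46225/2116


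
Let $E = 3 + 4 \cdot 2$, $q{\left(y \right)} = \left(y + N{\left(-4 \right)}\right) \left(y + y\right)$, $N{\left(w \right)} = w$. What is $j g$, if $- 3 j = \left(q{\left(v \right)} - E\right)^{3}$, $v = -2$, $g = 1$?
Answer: $- \frac{2197}{3} \approx -732.33$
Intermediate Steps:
$q{\left(y \right)} = 2 y \left(-4 + y\right)$ ($q{\left(y \right)} = \left(y - 4\right) \left(y + y\right) = \left(-4 + y\right) 2 y = 2 y \left(-4 + y\right)$)
$E = 11$ ($E = 3 + 8 = 11$)
$j = - \frac{2197}{3}$ ($j = - \frac{\left(2 \left(-2\right) \left(-4 - 2\right) - 11\right)^{3}}{3} = - \frac{\left(2 \left(-2\right) \left(-6\right) - 11\right)^{3}}{3} = - \frac{\left(24 - 11\right)^{3}}{3} = - \frac{13^{3}}{3} = \left(- \frac{1}{3}\right) 2197 = - \frac{2197}{3} \approx -732.33$)
$j g = \left(- \frac{2197}{3}\right) 1 = - \frac{2197}{3}$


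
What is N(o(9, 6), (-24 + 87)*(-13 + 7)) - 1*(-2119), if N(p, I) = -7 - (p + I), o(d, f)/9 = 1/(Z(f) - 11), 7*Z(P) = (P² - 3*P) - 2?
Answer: 151953/61 ≈ 2491.0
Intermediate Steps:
Z(P) = -2/7 - 3*P/7 + P²/7 (Z(P) = ((P² - 3*P) - 2)/7 = (-2 + P² - 3*P)/7 = -2/7 - 3*P/7 + P²/7)
o(d, f) = 9/(-79/7 - 3*f/7 + f²/7) (o(d, f) = 9/((-2/7 - 3*f/7 + f²/7) - 11) = 9/(-79/7 - 3*f/7 + f²/7))
N(p, I) = -7 - I - p (N(p, I) = -7 - (I + p) = -7 + (-I - p) = -7 - I - p)
N(o(9, 6), (-24 + 87)*(-13 + 7)) - 1*(-2119) = (-7 - (-24 + 87)*(-13 + 7) - 63/(-79 + 6² - 3*6)) - 1*(-2119) = (-7 - 63*(-6) - 63/(-79 + 36 - 18)) + 2119 = (-7 - 1*(-378) - 63/(-61)) + 2119 = (-7 + 378 - 63*(-1)/61) + 2119 = (-7 + 378 - 1*(-63/61)) + 2119 = (-7 + 378 + 63/61) + 2119 = 22694/61 + 2119 = 151953/61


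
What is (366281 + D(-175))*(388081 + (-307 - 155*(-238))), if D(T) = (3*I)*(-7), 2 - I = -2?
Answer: 155510682808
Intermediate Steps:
I = 4 (I = 2 - 1*(-2) = 2 + 2 = 4)
D(T) = -84 (D(T) = (3*4)*(-7) = 12*(-7) = -84)
(366281 + D(-175))*(388081 + (-307 - 155*(-238))) = (366281 - 84)*(388081 + (-307 - 155*(-238))) = 366197*(388081 + (-307 + 36890)) = 366197*(388081 + 36583) = 366197*424664 = 155510682808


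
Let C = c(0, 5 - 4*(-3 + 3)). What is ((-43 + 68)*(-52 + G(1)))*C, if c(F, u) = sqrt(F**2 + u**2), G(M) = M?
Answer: -6375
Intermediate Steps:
C = 5 (C = sqrt(0**2 + (5 - 4*(-3 + 3))**2) = sqrt(0 + (5 - 4*0)**2) = sqrt(0 + (5 + 0)**2) = sqrt(0 + 5**2) = sqrt(0 + 25) = sqrt(25) = 5)
((-43 + 68)*(-52 + G(1)))*C = ((-43 + 68)*(-52 + 1))*5 = (25*(-51))*5 = -1275*5 = -6375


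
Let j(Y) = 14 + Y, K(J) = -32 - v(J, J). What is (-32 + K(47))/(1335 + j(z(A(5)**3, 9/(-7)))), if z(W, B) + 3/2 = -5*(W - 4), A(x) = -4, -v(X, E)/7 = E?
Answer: 106/675 ≈ 0.15704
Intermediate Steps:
v(X, E) = -7*E
K(J) = -32 + 7*J (K(J) = -32 - (-7)*J = -32 + 7*J)
z(W, B) = 37/2 - 5*W (z(W, B) = -3/2 - 5*(W - 4) = -3/2 - 5*(-4 + W) = -3/2 + (20 - 5*W) = 37/2 - 5*W)
(-32 + K(47))/(1335 + j(z(A(5)**3, 9/(-7)))) = (-32 + (-32 + 7*47))/(1335 + (14 + (37/2 - 5*(-4)**3))) = (-32 + (-32 + 329))/(1335 + (14 + (37/2 - 5*(-64)))) = (-32 + 297)/(1335 + (14 + (37/2 + 320))) = 265/(1335 + (14 + 677/2)) = 265/(1335 + 705/2) = 265/(3375/2) = 265*(2/3375) = 106/675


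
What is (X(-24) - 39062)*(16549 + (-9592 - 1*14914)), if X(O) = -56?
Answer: 311261926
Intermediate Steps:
(X(-24) - 39062)*(16549 + (-9592 - 1*14914)) = (-56 - 39062)*(16549 + (-9592 - 1*14914)) = -39118*(16549 + (-9592 - 14914)) = -39118*(16549 - 24506) = -39118*(-7957) = 311261926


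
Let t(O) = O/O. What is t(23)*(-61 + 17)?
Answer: -44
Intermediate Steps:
t(O) = 1
t(23)*(-61 + 17) = 1*(-61 + 17) = 1*(-44) = -44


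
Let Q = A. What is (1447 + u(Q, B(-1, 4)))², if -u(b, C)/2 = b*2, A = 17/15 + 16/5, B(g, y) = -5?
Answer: 18395521/9 ≈ 2.0439e+6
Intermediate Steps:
A = 13/3 (A = 17*(1/15) + 16*(⅕) = 17/15 + 16/5 = 13/3 ≈ 4.3333)
Q = 13/3 ≈ 4.3333
u(b, C) = -4*b (u(b, C) = -2*b*2 = -4*b)
(1447 + u(Q, B(-1, 4)))² = (1447 - 4*13/3)² = (1447 - 52/3)² = (4289/3)² = 18395521/9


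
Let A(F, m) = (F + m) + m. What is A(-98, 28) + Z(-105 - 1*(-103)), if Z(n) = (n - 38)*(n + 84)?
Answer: -3322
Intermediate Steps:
A(F, m) = F + 2*m
Z(n) = (-38 + n)*(84 + n)
A(-98, 28) + Z(-105 - 1*(-103)) = (-98 + 2*28) + (-3192 + (-105 - 1*(-103))**2 + 46*(-105 - 1*(-103))) = (-98 + 56) + (-3192 + (-105 + 103)**2 + 46*(-105 + 103)) = -42 + (-3192 + (-2)**2 + 46*(-2)) = -42 + (-3192 + 4 - 92) = -42 - 3280 = -3322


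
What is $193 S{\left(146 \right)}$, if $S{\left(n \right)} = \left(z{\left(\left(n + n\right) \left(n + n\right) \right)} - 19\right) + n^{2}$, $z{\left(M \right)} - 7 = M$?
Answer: $20567624$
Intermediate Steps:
$z{\left(M \right)} = 7 + M$
$S{\left(n \right)} = -12 + 5 n^{2}$ ($S{\left(n \right)} = \left(\left(7 + \left(n + n\right) \left(n + n\right)\right) - 19\right) + n^{2} = \left(\left(7 + 2 n 2 n\right) - 19\right) + n^{2} = \left(\left(7 + 4 n^{2}\right) - 19\right) + n^{2} = \left(-12 + 4 n^{2}\right) + n^{2} = -12 + 5 n^{2}$)
$193 S{\left(146 \right)} = 193 \left(-12 + 5 \cdot 146^{2}\right) = 193 \left(-12 + 5 \cdot 21316\right) = 193 \left(-12 + 106580\right) = 193 \cdot 106568 = 20567624$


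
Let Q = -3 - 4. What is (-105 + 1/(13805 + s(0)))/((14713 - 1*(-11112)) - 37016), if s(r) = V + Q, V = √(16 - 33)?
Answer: 19990392407/2130596531811 + I*√17/2130596531811 ≈ 0.0093825 + 1.9352e-12*I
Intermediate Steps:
V = I*√17 (V = √(-17) = I*√17 ≈ 4.1231*I)
Q = -7
s(r) = -7 + I*√17 (s(r) = I*√17 - 7 = -7 + I*√17)
(-105 + 1/(13805 + s(0)))/((14713 - 1*(-11112)) - 37016) = (-105 + 1/(13805 + (-7 + I*√17)))/((14713 - 1*(-11112)) - 37016) = (-105 + 1/(13798 + I*√17))/((14713 + 11112) - 37016) = (-105 + 1/(13798 + I*√17))/(25825 - 37016) = (-105 + 1/(13798 + I*√17))/(-11191) = (-105 + 1/(13798 + I*√17))*(-1/11191) = 105/11191 - 1/(11191*(13798 + I*√17))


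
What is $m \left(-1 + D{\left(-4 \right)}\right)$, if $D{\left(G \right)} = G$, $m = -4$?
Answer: $20$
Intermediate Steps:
$m \left(-1 + D{\left(-4 \right)}\right) = - 4 \left(-1 - 4\right) = \left(-4\right) \left(-5\right) = 20$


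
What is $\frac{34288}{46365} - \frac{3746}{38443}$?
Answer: $\frac{1144450294}{1782409695} \approx 0.64208$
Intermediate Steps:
$\frac{34288}{46365} - \frac{3746}{38443} = \frac{1144450294}{1782409695}$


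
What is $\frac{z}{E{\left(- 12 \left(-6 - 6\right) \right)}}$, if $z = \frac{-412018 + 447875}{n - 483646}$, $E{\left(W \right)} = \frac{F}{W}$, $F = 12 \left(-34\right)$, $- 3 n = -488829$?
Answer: $\frac{71714}{1817317} \approx 0.039461$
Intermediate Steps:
$n = 162943$ ($n = \left(- \frac{1}{3}\right) \left(-488829\right) = 162943$)
$F = -408$
$E{\left(W \right)} = - \frac{408}{W}$
$z = - \frac{35857}{320703}$ ($z = \frac{-412018 + 447875}{162943 - 483646} = \frac{35857}{-320703} = 35857 \left(- \frac{1}{320703}\right) = - \frac{35857}{320703} \approx -0.11181$)
$\frac{z}{E{\left(- 12 \left(-6 - 6\right) \right)}} = - \frac{35857}{320703 \left(- \frac{408}{\left(-12\right) \left(-6 - 6\right)}\right)} = - \frac{35857}{320703 \left(- \frac{408}{\left(-12\right) \left(-12\right)}\right)} = - \frac{35857}{320703 \left(- \frac{408}{144}\right)} = - \frac{35857}{320703 \left(\left(-408\right) \frac{1}{144}\right)} = - \frac{35857}{320703 \left(- \frac{17}{6}\right)} = \left(- \frac{35857}{320703}\right) \left(- \frac{6}{17}\right) = \frac{71714}{1817317}$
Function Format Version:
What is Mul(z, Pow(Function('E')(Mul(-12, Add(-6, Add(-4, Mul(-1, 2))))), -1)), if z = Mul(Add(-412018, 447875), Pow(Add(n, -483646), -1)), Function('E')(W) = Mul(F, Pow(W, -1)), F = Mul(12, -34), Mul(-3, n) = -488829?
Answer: Rational(71714, 1817317) ≈ 0.039461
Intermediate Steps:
n = 162943 (n = Mul(Rational(-1, 3), -488829) = 162943)
F = -408
Function('E')(W) = Mul(-408, Pow(W, -1))
z = Rational(-35857, 320703) (z = Mul(Add(-412018, 447875), Pow(Add(162943, -483646), -1)) = Mul(35857, Pow(-320703, -1)) = Mul(35857, Rational(-1, 320703)) = Rational(-35857, 320703) ≈ -0.11181)
Mul(z, Pow(Function('E')(Mul(-12, Add(-6, Add(-4, Mul(-1, 2))))), -1)) = Mul(Rational(-35857, 320703), Pow(Mul(-408, Pow(Mul(-12, Add(-6, Add(-4, Mul(-1, 2)))), -1)), -1)) = Mul(Rational(-35857, 320703), Pow(Mul(-408, Pow(Mul(-12, Add(-6, Add(-4, -2))), -1)), -1)) = Mul(Rational(-35857, 320703), Pow(Mul(-408, Pow(Mul(-12, Add(-6, -6)), -1)), -1)) = Mul(Rational(-35857, 320703), Pow(Mul(-408, Pow(Mul(-12, -12), -1)), -1)) = Mul(Rational(-35857, 320703), Pow(Mul(-408, Pow(144, -1)), -1)) = Mul(Rational(-35857, 320703), Pow(Mul(-408, Rational(1, 144)), -1)) = Mul(Rational(-35857, 320703), Pow(Rational(-17, 6), -1)) = Mul(Rational(-35857, 320703), Rational(-6, 17)) = Rational(71714, 1817317)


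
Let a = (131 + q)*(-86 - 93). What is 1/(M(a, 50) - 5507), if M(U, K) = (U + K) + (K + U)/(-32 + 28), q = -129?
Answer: -1/5738 ≈ -0.00017428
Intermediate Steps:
a = -358 (a = (131 - 129)*(-86 - 93) = 2*(-179) = -358)
M(U, K) = 3*K/4 + 3*U/4 (M(U, K) = (K + U) + (K + U)/(-4) = (K + U) + (K + U)*(-¼) = (K + U) + (-K/4 - U/4) = 3*K/4 + 3*U/4)
1/(M(a, 50) - 5507) = 1/(((¾)*50 + (¾)*(-358)) - 5507) = 1/((75/2 - 537/2) - 5507) = 1/(-231 - 5507) = 1/(-5738) = -1/5738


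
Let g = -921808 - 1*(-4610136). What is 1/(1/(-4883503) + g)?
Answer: 4883503/18011960852983 ≈ 2.7113e-7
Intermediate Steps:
g = 3688328 (g = -921808 + 4610136 = 3688328)
1/(1/(-4883503) + g) = 1/(1/(-4883503) + 3688328) = 1/(-1/4883503 + 3688328) = 1/(18011960852983/4883503) = 4883503/18011960852983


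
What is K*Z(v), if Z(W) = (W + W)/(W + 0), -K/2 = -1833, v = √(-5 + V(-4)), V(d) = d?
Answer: 7332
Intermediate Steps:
v = 3*I (v = √(-5 - 4) = √(-9) = 3*I ≈ 3.0*I)
K = 3666 (K = -2*(-1833) = 3666)
Z(W) = 2 (Z(W) = (2*W)/W = 2)
K*Z(v) = 3666*2 = 7332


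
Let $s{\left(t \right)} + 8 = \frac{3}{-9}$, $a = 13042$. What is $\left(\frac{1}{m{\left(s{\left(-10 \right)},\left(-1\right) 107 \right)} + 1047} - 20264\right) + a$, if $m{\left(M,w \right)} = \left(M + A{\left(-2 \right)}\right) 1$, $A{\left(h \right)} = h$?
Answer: $- \frac{22460417}{3110} \approx -7222.0$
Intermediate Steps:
$s{\left(t \right)} = - \frac{25}{3}$ ($s{\left(t \right)} = -8 + \frac{3}{-9} = -8 + 3 \left(- \frac{1}{9}\right) = -8 - \frac{1}{3} = - \frac{25}{3}$)
$m{\left(M,w \right)} = -2 + M$ ($m{\left(M,w \right)} = \left(M - 2\right) 1 = \left(-2 + M\right) 1 = -2 + M$)
$\left(\frac{1}{m{\left(s{\left(-10 \right)},\left(-1\right) 107 \right)} + 1047} - 20264\right) + a = \left(\frac{1}{\left(-2 - \frac{25}{3}\right) + 1047} - 20264\right) + 13042 = \left(\frac{1}{- \frac{31}{3} + 1047} - 20264\right) + 13042 = \left(\frac{1}{\frac{3110}{3}} - 20264\right) + 13042 = \left(\frac{3}{3110} - 20264\right) + 13042 = - \frac{63021037}{3110} + 13042 = - \frac{22460417}{3110}$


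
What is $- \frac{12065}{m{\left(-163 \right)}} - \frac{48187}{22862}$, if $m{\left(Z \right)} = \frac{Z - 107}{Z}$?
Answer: $- \frac{2248665269}{308637} \approx -7285.8$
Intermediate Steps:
$m{\left(Z \right)} = \frac{-107 + Z}{Z}$
$- \frac{12065}{m{\left(-163 \right)}} - \frac{48187}{22862} = - \frac{12065}{\frac{1}{-163} \left(-107 - 163\right)} - \frac{48187}{22862} = - \frac{12065}{\left(- \frac{1}{163}\right) \left(-270\right)} - \frac{48187}{22862} = - \frac{12065}{\frac{270}{163}} - \frac{48187}{22862} = \left(-12065\right) \frac{163}{270} - \frac{48187}{22862} = - \frac{393319}{54} - \frac{48187}{22862} = - \frac{2248665269}{308637}$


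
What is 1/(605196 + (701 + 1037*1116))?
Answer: 1/1763189 ≈ 5.6715e-7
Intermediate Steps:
1/(605196 + (701 + 1037*1116)) = 1/(605196 + (701 + 1157292)) = 1/(605196 + 1157993) = 1/1763189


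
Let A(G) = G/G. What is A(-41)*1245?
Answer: 1245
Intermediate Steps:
A(G) = 1
A(-41)*1245 = 1*1245 = 1245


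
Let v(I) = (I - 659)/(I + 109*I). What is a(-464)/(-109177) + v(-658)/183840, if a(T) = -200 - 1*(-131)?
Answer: 306093730303/484248731612800 ≈ 0.00063210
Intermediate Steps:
a(T) = -69 (a(T) = -200 + 131 = -69)
v(I) = (-659 + I)/(110*I) (v(I) = (-659 + I)/((110*I)) = (-659 + I)*(1/(110*I)) = (-659 + I)/(110*I))
a(-464)/(-109177) + v(-658)/183840 = -69/(-109177) + ((1/110)*(-659 - 658)/(-658))/183840 = -69*(-1/109177) + ((1/110)*(-1/658)*(-1317))*(1/183840) = 69/109177 + (1317/72380)*(1/183840) = 69/109177 + 439/4435446400 = 306093730303/484248731612800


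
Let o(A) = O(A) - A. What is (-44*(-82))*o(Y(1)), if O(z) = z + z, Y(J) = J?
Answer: 3608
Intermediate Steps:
O(z) = 2*z
o(A) = A (o(A) = 2*A - A = A)
(-44*(-82))*o(Y(1)) = -44*(-82)*1 = 3608*1 = 3608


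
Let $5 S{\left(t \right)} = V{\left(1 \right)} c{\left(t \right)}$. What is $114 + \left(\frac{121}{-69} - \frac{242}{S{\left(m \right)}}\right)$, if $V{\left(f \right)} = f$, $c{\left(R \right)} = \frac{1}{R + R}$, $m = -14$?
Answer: $\frac{2345465}{69} \approx 33992.0$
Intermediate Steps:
$c{\left(R \right)} = \frac{1}{2 R}$
$S{\left(t \right)} = \frac{1}{10 t}$ ($S{\left(t \right)} = \frac{1 \frac{1}{2 t}}{5} = \frac{\frac{1}{2} \frac{1}{t}}{5} = \frac{1}{10 t}$)
$114 + \left(\frac{121}{-69} - \frac{242}{S{\left(m \right)}}\right) = 114 + \left(\frac{121}{-69} - \frac{242}{\frac{1}{10} \frac{1}{-14}}\right) = 114 - \left(\frac{121}{69} + \frac{242}{\frac{1}{10} \left(- \frac{1}{14}\right)}\right) = 114 - \left(\frac{121}{69} + \frac{242}{- \frac{1}{140}}\right) = 114 - - \frac{2337599}{69} = 114 + \left(- \frac{121}{69} + 33880\right) = 114 + \frac{2337599}{69} = \frac{2345465}{69}$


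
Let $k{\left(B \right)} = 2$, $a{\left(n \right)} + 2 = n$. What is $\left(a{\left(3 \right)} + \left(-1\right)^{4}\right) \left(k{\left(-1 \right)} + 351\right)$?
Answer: $706$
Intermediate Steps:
$a{\left(n \right)} = -2 + n$
$\left(a{\left(3 \right)} + \left(-1\right)^{4}\right) \left(k{\left(-1 \right)} + 351\right) = \left(\left(-2 + 3\right) + \left(-1\right)^{4}\right) \left(2 + 351\right) = \left(1 + 1\right) 353 = 2 \cdot 353 = 706$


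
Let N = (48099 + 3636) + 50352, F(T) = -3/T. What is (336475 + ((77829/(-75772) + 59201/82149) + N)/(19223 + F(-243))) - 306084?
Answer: 98201272421073566573/3230697091871264 ≈ 30396.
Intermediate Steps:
N = 102087 (N = 51735 + 50352 = 102087)
(336475 + ((77829/(-75772) + 59201/82149) + N)/(19223 + F(-243))) - 306084 = (336475 + ((77829/(-75772) + 59201/82149) + 102087)/(19223 - 3/(-243))) - 306084 = (336475 + ((77829*(-1/75772) + 59201*(1/82149)) + 102087)/(19223 - 3*(-1/243))) - 306084 = (336475 + ((-77829/75772 + 59201/82149) + 102087)/(19223 + 1/81)) - 306084 = (336475 + (-1907796349/6224594028 + 102087)/(1557064/81)) - 306084 = (336475 + (635448222740087/6224594028)*(81/1557064)) - 306084 = (336475 + 17157102013982349/3230697091871264) - 306084 = 1087065961089397536749/3230697091871264 - 306084 = 98201272421073566573/3230697091871264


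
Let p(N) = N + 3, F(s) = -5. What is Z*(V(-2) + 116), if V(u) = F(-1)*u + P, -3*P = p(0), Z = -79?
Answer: -9875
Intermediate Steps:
p(N) = 3 + N
P = -1 (P = -(3 + 0)/3 = -⅓*3 = -1)
V(u) = -1 - 5*u (V(u) = -5*u - 1 = -1 - 5*u)
Z*(V(-2) + 116) = -79*((-1 - 5*(-2)) + 116) = -79*((-1 + 10) + 116) = -79*(9 + 116) = -79*125 = -9875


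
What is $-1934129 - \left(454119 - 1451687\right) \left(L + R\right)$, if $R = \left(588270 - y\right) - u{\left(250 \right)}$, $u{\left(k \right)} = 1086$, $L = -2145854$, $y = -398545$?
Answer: $-1157305510129$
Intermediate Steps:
$R = 985729$ ($R = \left(588270 - -398545\right) - 1086 = \left(588270 + 398545\right) - 1086 = 986815 - 1086 = 985729$)
$-1934129 - \left(454119 - 1451687\right) \left(L + R\right) = -1934129 - \left(454119 - 1451687\right) \left(-2145854 + 985729\right) = -1934129 - \left(-997568\right) \left(-1160125\right) = -1934129 - 1157303576000 = -1157305510129$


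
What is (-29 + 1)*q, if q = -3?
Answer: 84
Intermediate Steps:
(-29 + 1)*q = (-29 + 1)*(-3) = -28*(-3) = 84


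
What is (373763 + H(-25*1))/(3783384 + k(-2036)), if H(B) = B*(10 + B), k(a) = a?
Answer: 187069/1890674 ≈ 0.098943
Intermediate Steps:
(373763 + H(-25*1))/(3783384 + k(-2036)) = (373763 + (-25*1)*(10 - 25*1))/(3783384 - 2036) = (373763 - 25*(10 - 25))/3781348 = (373763 - 25*(-15))*(1/3781348) = (373763 + 375)*(1/3781348) = 374138*(1/3781348) = 187069/1890674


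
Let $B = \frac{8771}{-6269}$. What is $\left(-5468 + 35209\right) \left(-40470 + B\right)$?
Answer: $- \frac{7545743792941}{6269} \approx -1.2037 \cdot 10^{9}$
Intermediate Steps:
$B = - \frac{8771}{6269}$ ($B = 8771 \left(- \frac{1}{6269}\right) = - \frac{8771}{6269} \approx -1.3991$)
$\left(-5468 + 35209\right) \left(-40470 + B\right) = \left(-5468 + 35209\right) \left(-40470 - \frac{8771}{6269}\right) = 29741 \left(- \frac{253715201}{6269}\right) = - \frac{7545743792941}{6269}$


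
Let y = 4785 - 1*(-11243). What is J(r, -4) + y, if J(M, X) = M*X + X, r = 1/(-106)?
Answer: 849274/53 ≈ 16024.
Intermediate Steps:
r = -1/106 ≈ -0.0094340
J(M, X) = X + M*X
y = 16028 (y = 4785 + 11243 = 16028)
J(r, -4) + y = -4*(1 - 1/106) + 16028 = -4*105/106 + 16028 = -210/53 + 16028 = 849274/53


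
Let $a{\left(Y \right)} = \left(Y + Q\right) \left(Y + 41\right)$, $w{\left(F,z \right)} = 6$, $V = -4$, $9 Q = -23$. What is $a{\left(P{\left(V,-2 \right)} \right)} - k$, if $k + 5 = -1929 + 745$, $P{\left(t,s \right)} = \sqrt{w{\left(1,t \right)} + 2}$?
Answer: $\frac{9830}{9} + \frac{692 \sqrt{2}}{9} \approx 1201.0$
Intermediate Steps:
$Q = - \frac{23}{9}$ ($Q = \frac{1}{9} \left(-23\right) = - \frac{23}{9} \approx -2.5556$)
$P{\left(t,s \right)} = 2 \sqrt{2}$ ($P{\left(t,s \right)} = \sqrt{6 + 2} = \sqrt{8} = 2 \sqrt{2}$)
$k = -1189$ ($k = -5 + \left(-1929 + 745\right) = -5 - 1184 = -1189$)
$a{\left(Y \right)} = \left(41 + Y\right) \left(- \frac{23}{9} + Y\right)$ ($a{\left(Y \right)} = \left(Y - \frac{23}{9}\right) \left(Y + 41\right) = \left(- \frac{23}{9} + Y\right) \left(41 + Y\right) = \left(41 + Y\right) \left(- \frac{23}{9} + Y\right)$)
$a{\left(P{\left(V,-2 \right)} \right)} - k = \left(- \frac{943}{9} + \left(2 \sqrt{2}\right)^{2} + \frac{346 \cdot 2 \sqrt{2}}{9}\right) - -1189 = \left(- \frac{943}{9} + 8 + \frac{692 \sqrt{2}}{9}\right) + 1189 = \left(- \frac{871}{9} + \frac{692 \sqrt{2}}{9}\right) + 1189 = \frac{9830}{9} + \frac{692 \sqrt{2}}{9}$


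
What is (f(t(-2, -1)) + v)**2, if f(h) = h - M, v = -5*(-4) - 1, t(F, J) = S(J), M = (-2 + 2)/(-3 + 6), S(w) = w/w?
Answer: 400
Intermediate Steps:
S(w) = 1
M = 0 (M = 0/3 = 0*(1/3) = 0)
t(F, J) = 1
v = 19 (v = 20 - 1 = 19)
f(h) = h (f(h) = h - 1*0 = h + 0 = h)
(f(t(-2, -1)) + v)**2 = (1 + 19)**2 = 20**2 = 400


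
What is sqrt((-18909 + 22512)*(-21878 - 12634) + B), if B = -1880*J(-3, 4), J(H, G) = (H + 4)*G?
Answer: 52*I*sqrt(45989) ≈ 11151.0*I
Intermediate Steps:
J(H, G) = G*(4 + H) (J(H, G) = (4 + H)*G = G*(4 + H))
B = -7520 (B = -7520*(4 - 3) = -7520 ≈ -7520.0)
sqrt((-18909 + 22512)*(-21878 - 12634) + B) = sqrt((-18909 + 22512)*(-21878 - 12634) - 7520) = sqrt(3603*(-34512) - 7520) = sqrt(-124346736 - 7520) = sqrt(-124354256) = 52*I*sqrt(45989)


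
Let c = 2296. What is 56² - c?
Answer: 840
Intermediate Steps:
56² - c = 56² - 1*2296 = 3136 - 2296 = 840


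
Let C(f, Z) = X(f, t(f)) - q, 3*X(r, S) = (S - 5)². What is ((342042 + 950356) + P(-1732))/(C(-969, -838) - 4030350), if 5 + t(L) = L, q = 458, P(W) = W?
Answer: -3871998/11133983 ≈ -0.34776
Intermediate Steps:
t(L) = -5 + L
X(r, S) = (-5 + S)²/3 (X(r, S) = (S - 5)²/3 = (-5 + S)²/3)
C(f, Z) = -458 + (-10 + f)²/3 (C(f, Z) = (-5 + (-5 + f))²/3 - 1*458 = (-10 + f)²/3 - 458 = -458 + (-10 + f)²/3)
((342042 + 950356) + P(-1732))/(C(-969, -838) - 4030350) = ((342042 + 950356) - 1732)/((-458 + (-10 - 969)²/3) - 4030350) = (1292398 - 1732)/((-458 + (⅓)*(-979)²) - 4030350) = 1290666/((-458 + (⅓)*958441) - 4030350) = 1290666/((-458 + 958441/3) - 4030350) = 1290666/(957067/3 - 4030350) = 1290666/(-11133983/3) = 1290666*(-3/11133983) = -3871998/11133983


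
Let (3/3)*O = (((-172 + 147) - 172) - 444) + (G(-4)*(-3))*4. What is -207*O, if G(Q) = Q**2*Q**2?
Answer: 768591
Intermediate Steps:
G(Q) = Q**4
O = -3713 (O = (((-172 + 147) - 172) - 444) + ((-4)**4*(-3))*4 = ((-25 - 172) - 444) + (256*(-3))*4 = (-197 - 444) - 768*4 = -641 - 3072 = -3713)
-207*O = -207*(-3713) = 768591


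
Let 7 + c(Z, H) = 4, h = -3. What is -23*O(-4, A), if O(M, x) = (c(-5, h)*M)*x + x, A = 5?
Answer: -1495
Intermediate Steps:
c(Z, H) = -3 (c(Z, H) = -7 + 4 = -3)
O(M, x) = x - 3*M*x (O(M, x) = (-3*M)*x + x = -3*M*x + x = x - 3*M*x)
-23*O(-4, A) = -115*(1 - 3*(-4)) = -115*(1 + 12) = -115*13 = -23*65 = -1495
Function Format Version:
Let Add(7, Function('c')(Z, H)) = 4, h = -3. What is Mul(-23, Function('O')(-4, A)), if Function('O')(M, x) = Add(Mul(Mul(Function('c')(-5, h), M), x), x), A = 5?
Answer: -1495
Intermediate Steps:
Function('c')(Z, H) = -3 (Function('c')(Z, H) = Add(-7, 4) = -3)
Function('O')(M, x) = Add(x, Mul(-3, M, x)) (Function('O')(M, x) = Add(Mul(Mul(-3, M), x), x) = Add(Mul(-3, M, x), x) = Add(x, Mul(-3, M, x)))
Mul(-23, Function('O')(-4, A)) = Mul(-23, Mul(5, Add(1, Mul(-3, -4)))) = Mul(-23, Mul(5, Add(1, 12))) = Mul(-23, Mul(5, 13)) = Mul(-23, 65) = -1495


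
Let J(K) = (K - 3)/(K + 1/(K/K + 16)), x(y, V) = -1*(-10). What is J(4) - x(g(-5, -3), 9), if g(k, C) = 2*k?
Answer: -673/69 ≈ -9.7536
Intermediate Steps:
x(y, V) = 10
J(K) = (-3 + K)/(1/17 + K) (J(K) = (-3 + K)/(K + 1/(1 + 16)) = (-3 + K)/(K + 1/17) = (-3 + K)/(1/17 + K))
J(4) - x(g(-5, -3), 9) = 17*(-3 + 4)/(1 + 17*4) - 1*10 = 17*1/(1 + 68) - 10 = 17*1/69 - 10 = 17*(1/69)*1 - 10 = 17/69 - 10 = -673/69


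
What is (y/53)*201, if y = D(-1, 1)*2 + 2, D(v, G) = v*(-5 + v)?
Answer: 2814/53 ≈ 53.094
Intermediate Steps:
y = 14 (y = -(-5 - 1)*2 + 2 = -1*(-6)*2 + 2 = 6*2 + 2 = 12 + 2 = 14)
(y/53)*201 = (14/53)*201 = 2814/53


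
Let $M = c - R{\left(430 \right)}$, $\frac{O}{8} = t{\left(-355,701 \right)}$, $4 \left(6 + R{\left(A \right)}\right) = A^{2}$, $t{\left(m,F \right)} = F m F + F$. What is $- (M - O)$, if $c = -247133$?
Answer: $-1395279880$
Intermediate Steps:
$t{\left(m,F \right)} = F + m F^{2}$ ($t{\left(m,F \right)} = m F^{2} + F = F + m F^{2}$)
$R{\left(A \right)} = -6 + \frac{A^{2}}{4}$
$O = -1395573232$ ($O = 8 \cdot 701 \left(1 + 701 \left(-355\right)\right) = 8 \cdot 701 \left(1 - 248855\right) = 8 \cdot 701 \left(-248854\right) = 8 \left(-174446654\right) = -1395573232$)
$M = -293352$ ($M = -247133 - \left(-6 + \frac{430^{2}}{4}\right) = -247133 - \left(-6 + \frac{1}{4} \cdot 184900\right) = -247133 - \left(-6 + 46225\right) = -247133 - 46219 = -293352$)
$- (M - O) = - (-293352 - -1395573232) = - (-293352 + 1395573232) = \left(-1\right) 1395279880 = -1395279880$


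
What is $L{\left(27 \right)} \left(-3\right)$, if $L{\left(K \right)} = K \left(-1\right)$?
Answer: $81$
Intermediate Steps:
$L{\left(K \right)} = - K$
$L{\left(27 \right)} \left(-3\right) = \left(-1\right) 27 \left(-3\right) = \left(-27\right) \left(-3\right) = 81$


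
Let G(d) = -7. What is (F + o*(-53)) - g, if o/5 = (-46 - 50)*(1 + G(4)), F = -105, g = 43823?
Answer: -196568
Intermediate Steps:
o = 2880 (o = 5*((-46 - 50)*(1 - 7)) = 5*(-96*(-6)) = 5*576 = 2880)
(F + o*(-53)) - g = (-105 + 2880*(-53)) - 1*43823 = (-105 - 152640) - 43823 = -152745 - 43823 = -196568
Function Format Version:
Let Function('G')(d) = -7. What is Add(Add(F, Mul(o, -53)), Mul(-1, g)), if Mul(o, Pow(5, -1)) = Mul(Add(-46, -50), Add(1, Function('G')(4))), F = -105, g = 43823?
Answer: -196568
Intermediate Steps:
o = 2880 (o = Mul(5, Mul(Add(-46, -50), Add(1, -7))) = Mul(5, Mul(-96, -6)) = Mul(5, 576) = 2880)
Add(Add(F, Mul(o, -53)), Mul(-1, g)) = Add(Add(-105, Mul(2880, -53)), Mul(-1, 43823)) = Add(Add(-105, -152640), -43823) = Add(-152745, -43823) = -196568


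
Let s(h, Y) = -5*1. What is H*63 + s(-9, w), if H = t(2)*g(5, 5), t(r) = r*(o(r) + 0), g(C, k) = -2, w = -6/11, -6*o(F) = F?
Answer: 79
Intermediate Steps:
o(F) = -F/6
w = -6/11 (w = -6*1/11 = -6/11 ≈ -0.54545)
s(h, Y) = -5
t(r) = -r²/6 (t(r) = r*(-r/6 + 0) = r*(-r/6) = -r²/6)
H = 4/3 (H = -⅙*2²*(-2) = -⅙*4*(-2) = -⅔*(-2) = 4/3 ≈ 1.3333)
H*63 + s(-9, w) = (4/3)*63 - 5 = 84 - 5 = 79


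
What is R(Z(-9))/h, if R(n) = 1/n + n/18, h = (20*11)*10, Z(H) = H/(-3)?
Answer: 1/4400 ≈ 0.00022727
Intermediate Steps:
Z(H) = -H/3 (Z(H) = H*(-⅓) = -H/3)
h = 2200 (h = 220*10 = 2200)
R(n) = 1/n + n/18 (R(n) = 1/n + n*(1/18) = 1/n + n/18)
R(Z(-9))/h = (1/(-⅓*(-9)) + (-⅓*(-9))/18)/2200 = (1/3 + (1/18)*3)*(1/2200) = (⅓ + ⅙)*(1/2200) = (½)*(1/2200) = 1/4400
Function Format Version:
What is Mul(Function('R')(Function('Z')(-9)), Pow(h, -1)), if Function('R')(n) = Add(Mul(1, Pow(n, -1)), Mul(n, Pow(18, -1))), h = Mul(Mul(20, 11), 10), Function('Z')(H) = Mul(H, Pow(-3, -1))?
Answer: Rational(1, 4400) ≈ 0.00022727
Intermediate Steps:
Function('Z')(H) = Mul(Rational(-1, 3), H) (Function('Z')(H) = Mul(H, Rational(-1, 3)) = Mul(Rational(-1, 3), H))
h = 2200 (h = Mul(220, 10) = 2200)
Function('R')(n) = Add(Pow(n, -1), Mul(Rational(1, 18), n)) (Function('R')(n) = Add(Pow(n, -1), Mul(n, Rational(1, 18))) = Add(Pow(n, -1), Mul(Rational(1, 18), n)))
Mul(Function('R')(Function('Z')(-9)), Pow(h, -1)) = Mul(Add(Pow(Mul(Rational(-1, 3), -9), -1), Mul(Rational(1, 18), Mul(Rational(-1, 3), -9))), Pow(2200, -1)) = Mul(Add(Pow(3, -1), Mul(Rational(1, 18), 3)), Rational(1, 2200)) = Mul(Add(Rational(1, 3), Rational(1, 6)), Rational(1, 2200)) = Mul(Rational(1, 2), Rational(1, 2200)) = Rational(1, 4400)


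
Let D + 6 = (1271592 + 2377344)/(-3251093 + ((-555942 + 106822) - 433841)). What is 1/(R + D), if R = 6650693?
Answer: 689009/4582382591027 ≈ 1.5036e-7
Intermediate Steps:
D = -4742210/689009 (D = -6 + (1271592 + 2377344)/(-3251093 + ((-555942 + 106822) - 433841)) = -6 + 3648936/(-3251093 + (-449120 - 433841)) = -6 + 3648936/(-3251093 - 882961) = -6 + 3648936/(-4134054) = -6 + 3648936*(-1/4134054) = -6 - 608156/689009 = -4742210/689009 ≈ -6.8827)
1/(R + D) = 1/(6650693 - 4742210/689009) = 1/(4582382591027/689009) = 689009/4582382591027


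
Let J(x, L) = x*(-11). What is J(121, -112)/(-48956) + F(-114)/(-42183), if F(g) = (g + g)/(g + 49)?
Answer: 1212766759/44744070540 ≈ 0.027105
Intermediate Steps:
J(x, L) = -11*x
F(g) = 2*g/(49 + g) (F(g) = (2*g)/(49 + g) = 2*g/(49 + g))
J(121, -112)/(-48956) + F(-114)/(-42183) = -11*121/(-48956) + (2*(-114)/(49 - 114))/(-42183) = -1331*(-1/48956) + (2*(-114)/(-65))*(-1/42183) = 1331/48956 + (2*(-114)*(-1/65))*(-1/42183) = 1331/48956 + (228/65)*(-1/42183) = 1331/48956 - 76/913965 = 1212766759/44744070540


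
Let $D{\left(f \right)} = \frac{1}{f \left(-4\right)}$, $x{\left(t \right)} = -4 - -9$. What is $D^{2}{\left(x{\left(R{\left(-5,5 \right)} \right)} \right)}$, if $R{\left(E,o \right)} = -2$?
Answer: $\frac{1}{400} \approx 0.0025$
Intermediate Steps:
$x{\left(t \right)} = 5$ ($x{\left(t \right)} = -4 + 9 = 5$)
$D{\left(f \right)} = - \frac{1}{4 f}$ ($D{\left(f \right)} = \frac{1}{\left(-4\right) f} = - \frac{1}{4 f}$)
$D^{2}{\left(x{\left(R{\left(-5,5 \right)} \right)} \right)} = \left(- \frac{1}{4 \cdot 5}\right)^{2} = \left(\left(- \frac{1}{4}\right) \frac{1}{5}\right)^{2} = \left(- \frac{1}{20}\right)^{2} = \frac{1}{400}$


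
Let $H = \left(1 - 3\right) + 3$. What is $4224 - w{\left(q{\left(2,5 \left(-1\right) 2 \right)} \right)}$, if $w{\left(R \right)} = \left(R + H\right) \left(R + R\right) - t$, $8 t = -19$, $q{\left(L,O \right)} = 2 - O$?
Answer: $\frac{31277}{8} \approx 3909.6$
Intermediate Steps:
$H = 1$ ($H = -2 + 3 = 1$)
$t = - \frac{19}{8}$ ($t = \frac{1}{8} \left(-19\right) = - \frac{19}{8} \approx -2.375$)
$w{\left(R \right)} = \frac{19}{8} + 2 R \left(1 + R\right)$ ($w{\left(R \right)} = \left(R + 1\right) \left(R + R\right) - - \frac{19}{8} = \left(1 + R\right) 2 R + \frac{19}{8} = 2 R \left(1 + R\right) + \frac{19}{8} = \frac{19}{8} + 2 R \left(1 + R\right)$)
$4224 - w{\left(q{\left(2,5 \left(-1\right) 2 \right)} \right)} = 4224 - \left(\frac{19}{8} + 2 \left(2 - 5 \left(-1\right) 2\right) + 2 \left(2 - 5 \left(-1\right) 2\right)^{2}\right) = 4224 - \left(\frac{19}{8} + 2 \left(2 - \left(-5\right) 2\right) + 2 \left(2 - \left(-5\right) 2\right)^{2}\right) = 4224 - \left(\frac{19}{8} + 2 \left(2 - -10\right) + 2 \left(2 - -10\right)^{2}\right) = 4224 - \left(\frac{19}{8} + 2 \left(2 + 10\right) + 2 \left(2 + 10\right)^{2}\right) = 4224 - \left(\frac{19}{8} + 2 \cdot 12 + 2 \cdot 12^{2}\right) = 4224 - \left(\frac{19}{8} + 24 + 2 \cdot 144\right) = 4224 - \left(\frac{19}{8} + 24 + 288\right) = 4224 - \frac{2515}{8} = \frac{31277}{8}$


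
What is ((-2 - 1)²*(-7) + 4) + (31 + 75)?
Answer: 47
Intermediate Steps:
((-2 - 1)²*(-7) + 4) + (31 + 75) = ((-3)²*(-7) + 4) + 106 = (9*(-7) + 4) + 106 = (-63 + 4) + 106 = -59 + 106 = 47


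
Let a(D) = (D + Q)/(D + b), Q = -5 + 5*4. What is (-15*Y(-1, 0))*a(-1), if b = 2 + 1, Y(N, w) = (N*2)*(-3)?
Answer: -630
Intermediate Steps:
Q = 15 (Q = -5 + 20 = 15)
Y(N, w) = -6*N (Y(N, w) = (2*N)*(-3) = -6*N)
b = 3
a(D) = (15 + D)/(3 + D) (a(D) = (D + 15)/(D + 3) = (15 + D)/(3 + D))
(-15*Y(-1, 0))*a(-1) = (-(-90)*(-1))*((15 - 1)/(3 - 1)) = (-15*6)*(14/2) = -45*14 = -90*7 = -630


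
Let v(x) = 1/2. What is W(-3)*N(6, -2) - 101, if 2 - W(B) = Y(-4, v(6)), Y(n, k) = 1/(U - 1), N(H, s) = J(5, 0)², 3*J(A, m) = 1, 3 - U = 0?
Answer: -605/6 ≈ -100.83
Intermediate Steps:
v(x) = ½
U = 3 (U = 3 - 1*0 = 3 + 0 = 3)
J(A, m) = ⅓ (J(A, m) = (⅓)*1 = ⅓)
N(H, s) = ⅑ (N(H, s) = (⅓)² = ⅑)
Y(n, k) = ½ (Y(n, k) = 1/(3 - 1) = 1/2 = ½)
W(B) = 3/2 (W(B) = 2 - 1*½ = 2 - ½ = 3/2)
W(-3)*N(6, -2) - 101 = (3/2)*(⅑) - 101 = ⅙ - 101 = -605/6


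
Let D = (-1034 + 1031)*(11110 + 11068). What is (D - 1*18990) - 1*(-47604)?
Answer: -37920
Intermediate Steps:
D = -66534 (D = -3*22178 = -66534)
(D - 1*18990) - 1*(-47604) = (-66534 - 1*18990) - 1*(-47604) = (-66534 - 18990) + 47604 = -85524 + 47604 = -37920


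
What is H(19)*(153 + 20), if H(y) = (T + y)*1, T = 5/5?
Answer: 3460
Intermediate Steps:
T = 1 (T = 5*(⅕) = 1)
H(y) = 1 + y (H(y) = (1 + y)*1 = 1 + y)
H(19)*(153 + 20) = (1 + 19)*(153 + 20) = 20*173 = 3460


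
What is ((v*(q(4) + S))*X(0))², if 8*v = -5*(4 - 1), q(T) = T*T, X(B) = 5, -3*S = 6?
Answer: 275625/16 ≈ 17227.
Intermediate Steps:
S = -2 (S = -⅓*6 = -2)
q(T) = T²
v = -15/8 (v = (-5*(4 - 1))/8 = (-5*3)/8 = (⅛)*(-15) = -15/8 ≈ -1.8750)
((v*(q(4) + S))*X(0))² = (-15*(4² - 2)/8*5)² = (-15*(16 - 2)/8*5)² = (-15/8*14*5)² = (-105/4*5)² = (-525/4)² = 275625/16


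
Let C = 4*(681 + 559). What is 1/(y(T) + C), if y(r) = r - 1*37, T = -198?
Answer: 1/4725 ≈ 0.00021164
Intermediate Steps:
C = 4960 (C = 4*1240 = 4960)
y(r) = -37 + r (y(r) = r - 37 = -37 + r)
1/(y(T) + C) = 1/((-37 - 198) + 4960) = 1/(-235 + 4960) = 1/4725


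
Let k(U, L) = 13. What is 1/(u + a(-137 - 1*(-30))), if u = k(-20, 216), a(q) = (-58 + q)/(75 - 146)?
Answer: 71/1088 ≈ 0.065257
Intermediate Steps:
a(q) = 58/71 - q/71 (a(q) = (-58 + q)/(-71) = (-58 + q)*(-1/71) = 58/71 - q/71)
u = 13
1/(u + a(-137 - 1*(-30))) = 1/(13 + (58/71 - (-137 - 1*(-30))/71)) = 1/(13 + (58/71 - (-137 + 30)/71)) = 1/(13 + (58/71 - 1/71*(-107))) = 1/(13 + (58/71 + 107/71)) = 1/(13 + 165/71) = 1/(1088/71) = 71/1088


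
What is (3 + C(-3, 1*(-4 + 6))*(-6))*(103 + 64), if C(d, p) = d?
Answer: 3507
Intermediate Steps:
(3 + C(-3, 1*(-4 + 6))*(-6))*(103 + 64) = (3 - 3*(-6))*(103 + 64) = (3 + 18)*167 = 21*167 = 3507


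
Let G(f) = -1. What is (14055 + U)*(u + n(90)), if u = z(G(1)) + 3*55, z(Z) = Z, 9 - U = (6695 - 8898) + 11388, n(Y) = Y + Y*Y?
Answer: 40759166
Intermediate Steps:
n(Y) = Y + Y**2
U = -9176 (U = 9 - ((6695 - 8898) + 11388) = 9 - (-2203 + 11388) = 9 - 1*9185 = 9 - 9185 = -9176)
u = 164 (u = -1 + 3*55 = -1 + 165 = 164)
(14055 + U)*(u + n(90)) = (14055 - 9176)*(164 + 90*(1 + 90)) = 4879*(164 + 90*91) = 4879*(164 + 8190) = 4879*8354 = 40759166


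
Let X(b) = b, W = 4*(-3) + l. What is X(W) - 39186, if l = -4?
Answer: -39202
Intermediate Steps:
W = -16 (W = 4*(-3) - 4 = -12 - 4 = -16)
X(W) - 39186 = -16 - 39186 = -39202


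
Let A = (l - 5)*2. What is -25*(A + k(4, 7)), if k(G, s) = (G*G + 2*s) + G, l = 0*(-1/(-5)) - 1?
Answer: -550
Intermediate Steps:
l = -1 (l = 0*(-1*(-⅕)) - 1 = 0*(⅕) - 1 = 0 - 1 = -1)
A = -12 (A = (-1 - 5)*2 = -6*2 = -12)
k(G, s) = G + G² + 2*s (k(G, s) = (G² + 2*s) + G = G + G² + 2*s)
-25*(A + k(4, 7)) = -25*(-12 + (4 + 4² + 2*7)) = -25*(-12 + (4 + 16 + 14)) = -25*(-12 + 34) = -25*22 = -550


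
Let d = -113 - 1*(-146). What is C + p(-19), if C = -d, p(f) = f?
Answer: -52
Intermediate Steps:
d = 33 (d = -113 + 146 = 33)
C = -33 (C = -1*33 = -33)
C + p(-19) = -33 - 19 = -52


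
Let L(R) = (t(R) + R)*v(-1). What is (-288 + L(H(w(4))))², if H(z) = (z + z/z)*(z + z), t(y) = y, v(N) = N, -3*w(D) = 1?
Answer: 6677056/81 ≈ 82433.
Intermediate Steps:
w(D) = -⅓ (w(D) = -⅓*1 = -⅓)
H(z) = 2*z*(1 + z) (H(z) = (z + 1)*(2*z) = (1 + z)*(2*z) = 2*z*(1 + z))
L(R) = -2*R (L(R) = (R + R)*(-1) = (2*R)*(-1) = -2*R)
(-288 + L(H(w(4))))² = (-288 - 4*(-1)*(1 - ⅓)/3)² = (-288 - 4*(-1)*2/(3*3))² = (-288 - 2*(-4/9))² = (-288 + 8/9)² = (-2584/9)² = 6677056/81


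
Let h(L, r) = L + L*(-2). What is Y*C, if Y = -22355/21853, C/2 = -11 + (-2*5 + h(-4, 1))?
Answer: 760070/21853 ≈ 34.781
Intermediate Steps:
h(L, r) = -L (h(L, r) = L - 2*L = -L)
C = -34 (C = 2*(-11 + (-2*5 - 1*(-4))) = 2*(-11 + (-10 + 4)) = 2*(-11 - 6) = 2*(-17) = -34)
Y = -22355/21853 (Y = -22355*1/21853 = -22355/21853 ≈ -1.0230)
Y*C = -22355/21853*(-34) = 760070/21853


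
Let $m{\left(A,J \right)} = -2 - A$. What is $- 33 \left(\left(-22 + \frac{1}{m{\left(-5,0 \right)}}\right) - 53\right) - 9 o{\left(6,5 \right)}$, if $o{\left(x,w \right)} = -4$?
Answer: $2500$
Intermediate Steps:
$- 33 \left(\left(-22 + \frac{1}{m{\left(-5,0 \right)}}\right) - 53\right) - 9 o{\left(6,5 \right)} = - 33 \left(\left(-22 + \frac{1}{-2 - -5}\right) - 53\right) - -36 = - 33 \left(\left(-22 + \frac{1}{-2 + 5}\right) - 53\right) + 36 = - 33 \left(\left(-22 + \frac{1}{3}\right) - 53\right) + 36 = - 33 \left(- \frac{65}{3} - 53\right) + 36 = \left(-33\right) \left(- \frac{224}{3}\right) + 36 = 2464 + 36 = 2500$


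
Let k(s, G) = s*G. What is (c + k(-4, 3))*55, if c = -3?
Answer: -825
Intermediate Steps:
k(s, G) = G*s
(c + k(-4, 3))*55 = (-3 + 3*(-4))*55 = (-3 - 12)*55 = -15*55 = -825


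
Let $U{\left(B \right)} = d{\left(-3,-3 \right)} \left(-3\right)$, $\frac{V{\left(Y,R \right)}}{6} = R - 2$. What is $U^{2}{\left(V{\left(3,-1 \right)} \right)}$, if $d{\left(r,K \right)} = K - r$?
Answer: $0$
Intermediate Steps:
$V{\left(Y,R \right)} = -12 + 6 R$ ($V{\left(Y,R \right)} = 6 \left(R - 2\right) = 6 \left(-2 + R\right) = -12 + 6 R$)
$U{\left(B \right)} = 0$ ($U{\left(B \right)} = \left(-3 - -3\right) \left(-3\right) = \left(-3 + 3\right) \left(-3\right) = 0 \left(-3\right) = 0$)
$U^{2}{\left(V{\left(3,-1 \right)} \right)} = 0^{2} = 0$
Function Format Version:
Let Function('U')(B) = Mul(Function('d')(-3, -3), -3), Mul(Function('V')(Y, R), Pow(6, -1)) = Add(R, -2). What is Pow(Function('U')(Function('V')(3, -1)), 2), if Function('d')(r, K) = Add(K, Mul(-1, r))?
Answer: 0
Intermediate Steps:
Function('V')(Y, R) = Add(-12, Mul(6, R)) (Function('V')(Y, R) = Mul(6, Add(R, -2)) = Mul(6, Add(-2, R)) = Add(-12, Mul(6, R)))
Function('U')(B) = 0 (Function('U')(B) = Mul(Add(-3, Mul(-1, -3)), -3) = Mul(Add(-3, 3), -3) = Mul(0, -3) = 0)
Pow(Function('U')(Function('V')(3, -1)), 2) = Pow(0, 2) = 0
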